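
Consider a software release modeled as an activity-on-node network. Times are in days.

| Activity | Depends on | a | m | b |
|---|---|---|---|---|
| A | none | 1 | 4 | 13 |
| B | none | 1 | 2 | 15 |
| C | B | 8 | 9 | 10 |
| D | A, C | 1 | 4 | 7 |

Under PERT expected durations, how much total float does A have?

8 days

te_A = (1 + 4·4 + 13)/6 = 30/6 = 5
te_B = (1 + 4·2 + 15)/6 = 24/6 = 4
te_C = (8 + 4·9 + 10)/6 = 54/6 = 9
te_D = (1 + 4·4 + 7)/6 = 24/6 = 4

Forward pass:
ES_A = 0; EF_A = 5
ES_B = 0; EF_B = 4
ES_C = 4; EF_C = 4+9 = 13
ES_D = max(EF_A=5, EF_C=13) = 13; EF_D = 13+4 = 17
Expected project duration μ = 17 days. Critical path: B → C → D.

Backward pass:
LF_D = 17; LS_D = 17−4 = 13
LF_C = LS_D = 13; LS_C = 13−9 = 4
LF_B = LS_C = 4; LS_B = 4−4 = 0
LF_A = LS_D = 13; LS_A = 13−5 = 8
Slack_A = LS_A − ES_A = 8 − 0 = 8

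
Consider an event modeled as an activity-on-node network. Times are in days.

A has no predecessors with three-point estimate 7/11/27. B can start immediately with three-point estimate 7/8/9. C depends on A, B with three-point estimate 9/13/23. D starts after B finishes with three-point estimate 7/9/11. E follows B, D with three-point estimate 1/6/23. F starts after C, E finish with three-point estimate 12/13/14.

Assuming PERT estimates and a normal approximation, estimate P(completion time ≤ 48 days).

te_A = (7 + 4·11 + 27)/6 = 78/6 = 13; σ²_A = ((27−7)/6)² = 11.111
te_B = (7 + 4·8 + 9)/6 = 48/6 = 8; σ²_B = ((9−7)/6)² = 0.111
te_C = (9 + 4·13 + 23)/6 = 84/6 = 14; σ²_C = ((23−9)/6)² = 5.444
te_D = (7 + 4·9 + 11)/6 = 54/6 = 9; σ²_D = ((11−7)/6)² = 0.444
te_E = (1 + 4·6 + 23)/6 = 48/6 = 8; σ²_E = ((23−1)/6)² = 13.444
te_F = (12 + 4·13 + 14)/6 = 78/6 = 13; σ²_F = ((14−12)/6)² = 0.111

Forward pass:
ES_A = 0; EF_A = 13
ES_B = 0; EF_B = 8
ES_C = max(EF_A=13, EF_B=8) = 13; EF_C = 13+14 = 27
ES_D = 8; EF_D = 8+9 = 17
ES_E = max(EF_B=8, EF_D=17) = 17; EF_E = 17+8 = 25
ES_F = max(EF_C=27, EF_E=25) = 27; EF_F = 27+13 = 40
Expected project duration μ = 40 days. Critical path: A → C → F.

Variance along critical path = 11.111 + 5.444 + 0.111 = 16.667; σ = √16.667 = 4.082 days.
Z = (48 − 40) / 4.082 = 1.960
P(T ≤ 48) = Φ(1.960) ≈ 0.975

0.975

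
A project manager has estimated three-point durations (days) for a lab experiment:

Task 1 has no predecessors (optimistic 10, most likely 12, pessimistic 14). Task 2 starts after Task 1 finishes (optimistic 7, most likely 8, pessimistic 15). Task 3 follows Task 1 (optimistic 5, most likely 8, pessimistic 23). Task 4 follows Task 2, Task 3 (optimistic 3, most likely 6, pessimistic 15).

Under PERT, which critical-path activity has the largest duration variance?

Task 3

te_Task 1 = (10 + 4·12 + 14)/6 = 72/6 = 12; σ²_Task 1 = ((14−10)/6)² = 0.444
te_Task 2 = (7 + 4·8 + 15)/6 = 54/6 = 9; σ²_Task 2 = ((15−7)/6)² = 1.778
te_Task 3 = (5 + 4·8 + 23)/6 = 60/6 = 10; σ²_Task 3 = ((23−5)/6)² = 9.000
te_Task 4 = (3 + 4·6 + 15)/6 = 42/6 = 7; σ²_Task 4 = ((15−3)/6)² = 4.000

Forward pass:
ES_Task 1 = 0; EF_Task 1 = 12
ES_Task 2 = 12; EF_Task 2 = 12+9 = 21
ES_Task 3 = 12; EF_Task 3 = 12+10 = 22
ES_Task 4 = max(EF_Task 2=21, EF_Task 3=22) = 22; EF_Task 4 = 22+7 = 29
Expected project duration μ = 29 days. Critical path: Task 1 → Task 3 → Task 4.

Variances on critical path: σ²_Task 1=0.444, σ²_Task 3=9.000, σ²_Task 4=4.000.
Largest is σ²_Task 3 = 9.000.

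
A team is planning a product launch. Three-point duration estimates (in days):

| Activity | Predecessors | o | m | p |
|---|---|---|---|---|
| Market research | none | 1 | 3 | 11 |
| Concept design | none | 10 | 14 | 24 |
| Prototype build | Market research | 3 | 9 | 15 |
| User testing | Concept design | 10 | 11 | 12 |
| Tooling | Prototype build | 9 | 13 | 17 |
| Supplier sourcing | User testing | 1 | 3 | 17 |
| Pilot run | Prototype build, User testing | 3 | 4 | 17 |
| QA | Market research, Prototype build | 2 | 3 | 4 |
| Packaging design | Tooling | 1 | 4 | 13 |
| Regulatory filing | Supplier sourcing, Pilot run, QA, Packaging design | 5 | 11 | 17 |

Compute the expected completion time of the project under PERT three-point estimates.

43 days

te_Market research = (1 + 4·3 + 11)/6 = 24/6 = 4
te_Concept design = (10 + 4·14 + 24)/6 = 90/6 = 15
te_Prototype build = (3 + 4·9 + 15)/6 = 54/6 = 9
te_User testing = (10 + 4·11 + 12)/6 = 66/6 = 11
te_Tooling = (9 + 4·13 + 17)/6 = 78/6 = 13
te_Supplier sourcing = (1 + 4·3 + 17)/6 = 30/6 = 5
te_Pilot run = (3 + 4·4 + 17)/6 = 36/6 = 6
te_QA = (2 + 4·3 + 4)/6 = 18/6 = 3
te_Packaging design = (1 + 4·4 + 13)/6 = 30/6 = 5
te_Regulatory filing = (5 + 4·11 + 17)/6 = 66/6 = 11

Forward pass:
ES_Market research = 0; EF_Market research = 4
ES_Concept design = 0; EF_Concept design = 15
ES_Prototype build = 4; EF_Prototype build = 4+9 = 13
ES_User testing = 15; EF_User testing = 15+11 = 26
ES_Tooling = 13; EF_Tooling = 13+13 = 26
ES_Supplier sourcing = 26; EF_Supplier sourcing = 26+5 = 31
ES_Pilot run = max(EF_Prototype build=13, EF_User testing=26) = 26; EF_Pilot run = 26+6 = 32
ES_QA = max(EF_Market research=4, EF_Prototype build=13) = 13; EF_QA = 13+3 = 16
ES_Packaging design = 26; EF_Packaging design = 26+5 = 31
ES_Regulatory filing = max(EF_Supplier sourcing=31, EF_Pilot run=32, EF_QA=16, EF_Packaging design=31) = 32; EF_Regulatory filing = 32+11 = 43
Expected project duration μ = 43 days. Critical path: Concept design → User testing → Pilot run → Regulatory filing.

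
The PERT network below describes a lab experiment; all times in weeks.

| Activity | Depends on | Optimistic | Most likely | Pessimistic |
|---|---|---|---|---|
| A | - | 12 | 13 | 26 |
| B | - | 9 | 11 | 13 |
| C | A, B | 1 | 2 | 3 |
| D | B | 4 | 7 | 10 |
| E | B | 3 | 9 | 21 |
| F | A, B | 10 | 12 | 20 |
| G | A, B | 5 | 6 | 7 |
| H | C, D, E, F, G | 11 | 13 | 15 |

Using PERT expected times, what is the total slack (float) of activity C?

11 weeks

te_A = (12 + 4·13 + 26)/6 = 90/6 = 15
te_B = (9 + 4·11 + 13)/6 = 66/6 = 11
te_C = (1 + 4·2 + 3)/6 = 12/6 = 2
te_D = (4 + 4·7 + 10)/6 = 42/6 = 7
te_E = (3 + 4·9 + 21)/6 = 60/6 = 10
te_F = (10 + 4·12 + 20)/6 = 78/6 = 13
te_G = (5 + 4·6 + 7)/6 = 36/6 = 6
te_H = (11 + 4·13 + 15)/6 = 78/6 = 13

Forward pass:
ES_A = 0; EF_A = 15
ES_B = 0; EF_B = 11
ES_C = max(EF_A=15, EF_B=11) = 15; EF_C = 15+2 = 17
ES_D = 11; EF_D = 11+7 = 18
ES_E = 11; EF_E = 11+10 = 21
ES_F = max(EF_A=15, EF_B=11) = 15; EF_F = 15+13 = 28
ES_G = max(EF_A=15, EF_B=11) = 15; EF_G = 15+6 = 21
ES_H = max(EF_C=17, EF_D=18, EF_E=21, EF_F=28, EF_G=21) = 28; EF_H = 28+13 = 41
Expected project duration μ = 41 weeks. Critical path: A → F → H.

Backward pass:
LF_H = 41; LS_H = 41−13 = 28
LF_G = LS_H = 28; LS_G = 28−6 = 22
LF_F = LS_H = 28; LS_F = 28−13 = 15
LF_E = LS_H = 28; LS_E = 28−10 = 18
LF_D = LS_H = 28; LS_D = 28−7 = 21
LF_C = LS_H = 28; LS_C = 28−2 = 26
LF_B = min(LS_C=26, LS_D=21, LS_E=18, LS_F=15, LS_G=22) = 15; LS_B = 15−11 = 4
LF_A = min(LS_C=26, LS_F=15, LS_G=22) = 15; LS_A = 15−15 = 0
Slack_C = LS_C − ES_C = 26 − 15 = 11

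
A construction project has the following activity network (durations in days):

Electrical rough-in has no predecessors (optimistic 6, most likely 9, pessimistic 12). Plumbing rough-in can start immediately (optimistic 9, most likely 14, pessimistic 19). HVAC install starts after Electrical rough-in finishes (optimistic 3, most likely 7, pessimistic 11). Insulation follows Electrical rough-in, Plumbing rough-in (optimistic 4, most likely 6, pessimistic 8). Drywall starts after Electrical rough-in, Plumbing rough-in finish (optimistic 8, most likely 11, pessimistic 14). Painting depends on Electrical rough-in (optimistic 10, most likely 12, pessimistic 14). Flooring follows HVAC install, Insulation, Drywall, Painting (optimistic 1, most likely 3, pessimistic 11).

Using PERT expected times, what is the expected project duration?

te_Electrical rough-in = (6 + 4·9 + 12)/6 = 54/6 = 9
te_Plumbing rough-in = (9 + 4·14 + 19)/6 = 84/6 = 14
te_HVAC install = (3 + 4·7 + 11)/6 = 42/6 = 7
te_Insulation = (4 + 4·6 + 8)/6 = 36/6 = 6
te_Drywall = (8 + 4·11 + 14)/6 = 66/6 = 11
te_Painting = (10 + 4·12 + 14)/6 = 72/6 = 12
te_Flooring = (1 + 4·3 + 11)/6 = 24/6 = 4

Forward pass:
ES_Electrical rough-in = 0; EF_Electrical rough-in = 9
ES_Plumbing rough-in = 0; EF_Plumbing rough-in = 14
ES_HVAC install = 9; EF_HVAC install = 9+7 = 16
ES_Insulation = max(EF_Electrical rough-in=9, EF_Plumbing rough-in=14) = 14; EF_Insulation = 14+6 = 20
ES_Drywall = max(EF_Electrical rough-in=9, EF_Plumbing rough-in=14) = 14; EF_Drywall = 14+11 = 25
ES_Painting = 9; EF_Painting = 9+12 = 21
ES_Flooring = max(EF_HVAC install=16, EF_Insulation=20, EF_Drywall=25, EF_Painting=21) = 25; EF_Flooring = 25+4 = 29
Expected project duration μ = 29 days. Critical path: Plumbing rough-in → Drywall → Flooring.

29 days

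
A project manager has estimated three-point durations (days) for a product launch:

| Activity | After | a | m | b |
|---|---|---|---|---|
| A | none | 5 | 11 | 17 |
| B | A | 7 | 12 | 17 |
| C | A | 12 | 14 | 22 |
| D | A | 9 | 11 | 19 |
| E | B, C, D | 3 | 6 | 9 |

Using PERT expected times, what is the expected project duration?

32 days

te_A = (5 + 4·11 + 17)/6 = 66/6 = 11
te_B = (7 + 4·12 + 17)/6 = 72/6 = 12
te_C = (12 + 4·14 + 22)/6 = 90/6 = 15
te_D = (9 + 4·11 + 19)/6 = 72/6 = 12
te_E = (3 + 4·6 + 9)/6 = 36/6 = 6

Forward pass:
ES_A = 0; EF_A = 11
ES_B = 11; EF_B = 11+12 = 23
ES_C = 11; EF_C = 11+15 = 26
ES_D = 11; EF_D = 11+12 = 23
ES_E = max(EF_B=23, EF_C=26, EF_D=23) = 26; EF_E = 26+6 = 32
Expected project duration μ = 32 days. Critical path: A → C → E.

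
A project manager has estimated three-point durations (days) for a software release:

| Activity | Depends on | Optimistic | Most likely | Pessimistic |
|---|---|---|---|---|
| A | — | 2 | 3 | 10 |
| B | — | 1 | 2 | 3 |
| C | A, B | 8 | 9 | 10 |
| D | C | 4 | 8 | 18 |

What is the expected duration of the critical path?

22 days

te_A = (2 + 4·3 + 10)/6 = 24/6 = 4
te_B = (1 + 4·2 + 3)/6 = 12/6 = 2
te_C = (8 + 4·9 + 10)/6 = 54/6 = 9
te_D = (4 + 4·8 + 18)/6 = 54/6 = 9

Forward pass:
ES_A = 0; EF_A = 4
ES_B = 0; EF_B = 2
ES_C = max(EF_A=4, EF_B=2) = 4; EF_C = 4+9 = 13
ES_D = 13; EF_D = 13+9 = 22
Expected project duration μ = 22 days. Critical path: A → C → D.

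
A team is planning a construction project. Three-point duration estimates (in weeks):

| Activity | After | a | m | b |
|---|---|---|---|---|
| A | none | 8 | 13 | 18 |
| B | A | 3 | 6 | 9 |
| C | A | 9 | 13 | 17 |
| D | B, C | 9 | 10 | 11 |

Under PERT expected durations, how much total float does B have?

7 weeks

te_A = (8 + 4·13 + 18)/6 = 78/6 = 13
te_B = (3 + 4·6 + 9)/6 = 36/6 = 6
te_C = (9 + 4·13 + 17)/6 = 78/6 = 13
te_D = (9 + 4·10 + 11)/6 = 60/6 = 10

Forward pass:
ES_A = 0; EF_A = 13
ES_B = 13; EF_B = 13+6 = 19
ES_C = 13; EF_C = 13+13 = 26
ES_D = max(EF_B=19, EF_C=26) = 26; EF_D = 26+10 = 36
Expected project duration μ = 36 weeks. Critical path: A → C → D.

Backward pass:
LF_D = 36; LS_D = 36−10 = 26
LF_C = LS_D = 26; LS_C = 26−13 = 13
LF_B = LS_D = 26; LS_B = 26−6 = 20
LF_A = min(LS_B=20, LS_C=13) = 13; LS_A = 13−13 = 0
Slack_B = LS_B − ES_B = 20 − 13 = 7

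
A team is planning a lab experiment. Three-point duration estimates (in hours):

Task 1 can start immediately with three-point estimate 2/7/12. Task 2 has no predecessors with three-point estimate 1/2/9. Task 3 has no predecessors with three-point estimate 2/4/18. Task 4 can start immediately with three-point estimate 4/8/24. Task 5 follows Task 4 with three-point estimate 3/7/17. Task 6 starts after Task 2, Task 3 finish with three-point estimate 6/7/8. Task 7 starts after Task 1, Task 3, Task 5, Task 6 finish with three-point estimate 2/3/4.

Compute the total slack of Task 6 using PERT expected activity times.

5 hours

te_Task 1 = (2 + 4·7 + 12)/6 = 42/6 = 7
te_Task 2 = (1 + 4·2 + 9)/6 = 18/6 = 3
te_Task 3 = (2 + 4·4 + 18)/6 = 36/6 = 6
te_Task 4 = (4 + 4·8 + 24)/6 = 60/6 = 10
te_Task 5 = (3 + 4·7 + 17)/6 = 48/6 = 8
te_Task 6 = (6 + 4·7 + 8)/6 = 42/6 = 7
te_Task 7 = (2 + 4·3 + 4)/6 = 18/6 = 3

Forward pass:
ES_Task 1 = 0; EF_Task 1 = 7
ES_Task 2 = 0; EF_Task 2 = 3
ES_Task 3 = 0; EF_Task 3 = 6
ES_Task 4 = 0; EF_Task 4 = 10
ES_Task 5 = 10; EF_Task 5 = 10+8 = 18
ES_Task 6 = max(EF_Task 2=3, EF_Task 3=6) = 6; EF_Task 6 = 6+7 = 13
ES_Task 7 = max(EF_Task 1=7, EF_Task 3=6, EF_Task 5=18, EF_Task 6=13) = 18; EF_Task 7 = 18+3 = 21
Expected project duration μ = 21 hours. Critical path: Task 4 → Task 5 → Task 7.

Backward pass:
LF_Task 7 = 21; LS_Task 7 = 21−3 = 18
LF_Task 6 = LS_Task 7 = 18; LS_Task 6 = 18−7 = 11
LF_Task 5 = LS_Task 7 = 18; LS_Task 5 = 18−8 = 10
LF_Task 4 = LS_Task 5 = 10; LS_Task 4 = 10−10 = 0
LF_Task 3 = min(LS_Task 6=11, LS_Task 7=18) = 11; LS_Task 3 = 11−6 = 5
LF_Task 2 = LS_Task 6 = 11; LS_Task 2 = 11−3 = 8
LF_Task 1 = LS_Task 7 = 18; LS_Task 1 = 18−7 = 11
Slack_Task 6 = LS_Task 6 − ES_Task 6 = 11 − 6 = 5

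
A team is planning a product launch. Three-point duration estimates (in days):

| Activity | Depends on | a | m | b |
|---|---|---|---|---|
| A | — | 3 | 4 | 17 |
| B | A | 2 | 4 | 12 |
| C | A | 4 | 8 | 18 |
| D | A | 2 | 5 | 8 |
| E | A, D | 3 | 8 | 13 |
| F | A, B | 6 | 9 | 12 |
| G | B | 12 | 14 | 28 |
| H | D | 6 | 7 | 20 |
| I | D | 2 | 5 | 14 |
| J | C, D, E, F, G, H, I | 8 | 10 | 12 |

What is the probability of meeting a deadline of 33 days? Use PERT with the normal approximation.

0.157

te_A = (3 + 4·4 + 17)/6 = 36/6 = 6; σ²_A = ((17−3)/6)² = 5.444
te_B = (2 + 4·4 + 12)/6 = 30/6 = 5; σ²_B = ((12−2)/6)² = 2.778
te_C = (4 + 4·8 + 18)/6 = 54/6 = 9; σ²_C = ((18−4)/6)² = 5.444
te_D = (2 + 4·5 + 8)/6 = 30/6 = 5; σ²_D = ((8−2)/6)² = 1.000
te_E = (3 + 4·8 + 13)/6 = 48/6 = 8; σ²_E = ((13−3)/6)² = 2.778
te_F = (6 + 4·9 + 12)/6 = 54/6 = 9; σ²_F = ((12−6)/6)² = 1.000
te_G = (12 + 4·14 + 28)/6 = 96/6 = 16; σ²_G = ((28−12)/6)² = 7.111
te_H = (6 + 4·7 + 20)/6 = 54/6 = 9; σ²_H = ((20−6)/6)² = 5.444
te_I = (2 + 4·5 + 14)/6 = 36/6 = 6; σ²_I = ((14−2)/6)² = 4.000
te_J = (8 + 4·10 + 12)/6 = 60/6 = 10; σ²_J = ((12−8)/6)² = 0.444

Forward pass:
ES_A = 0; EF_A = 6
ES_B = 6; EF_B = 6+5 = 11
ES_C = 6; EF_C = 6+9 = 15
ES_D = 6; EF_D = 6+5 = 11
ES_E = max(EF_A=6, EF_D=11) = 11; EF_E = 11+8 = 19
ES_F = max(EF_A=6, EF_B=11) = 11; EF_F = 11+9 = 20
ES_G = 11; EF_G = 11+16 = 27
ES_H = 11; EF_H = 11+9 = 20
ES_I = 11; EF_I = 11+6 = 17
ES_J = max(EF_C=15, EF_D=11, EF_E=19, EF_F=20, EF_G=27, EF_H=20, EF_I=17) = 27; EF_J = 27+10 = 37
Expected project duration μ = 37 days. Critical path: A → B → G → J.

Variance along critical path = 5.444 + 2.778 + 7.111 + 0.444 = 15.778; σ = √15.778 = 3.972 days.
Z = (33 − 37) / 3.972 = -1.007
P(T ≤ 33) = Φ(-1.007) ≈ 0.157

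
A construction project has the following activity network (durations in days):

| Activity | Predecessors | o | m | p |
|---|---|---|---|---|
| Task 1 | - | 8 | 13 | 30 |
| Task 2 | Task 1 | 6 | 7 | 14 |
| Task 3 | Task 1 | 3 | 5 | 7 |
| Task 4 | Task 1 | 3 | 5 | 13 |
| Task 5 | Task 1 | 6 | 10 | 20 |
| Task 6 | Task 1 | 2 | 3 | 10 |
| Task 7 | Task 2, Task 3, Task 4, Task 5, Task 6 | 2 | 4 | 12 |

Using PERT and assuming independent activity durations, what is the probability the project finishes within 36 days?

te_Task 1 = (8 + 4·13 + 30)/6 = 90/6 = 15; σ²_Task 1 = ((30−8)/6)² = 13.444
te_Task 2 = (6 + 4·7 + 14)/6 = 48/6 = 8; σ²_Task 2 = ((14−6)/6)² = 1.778
te_Task 3 = (3 + 4·5 + 7)/6 = 30/6 = 5; σ²_Task 3 = ((7−3)/6)² = 0.444
te_Task 4 = (3 + 4·5 + 13)/6 = 36/6 = 6; σ²_Task 4 = ((13−3)/6)² = 2.778
te_Task 5 = (6 + 4·10 + 20)/6 = 66/6 = 11; σ²_Task 5 = ((20−6)/6)² = 5.444
te_Task 6 = (2 + 4·3 + 10)/6 = 24/6 = 4; σ²_Task 6 = ((10−2)/6)² = 1.778
te_Task 7 = (2 + 4·4 + 12)/6 = 30/6 = 5; σ²_Task 7 = ((12−2)/6)² = 2.778

Forward pass:
ES_Task 1 = 0; EF_Task 1 = 15
ES_Task 2 = 15; EF_Task 2 = 15+8 = 23
ES_Task 3 = 15; EF_Task 3 = 15+5 = 20
ES_Task 4 = 15; EF_Task 4 = 15+6 = 21
ES_Task 5 = 15; EF_Task 5 = 15+11 = 26
ES_Task 6 = 15; EF_Task 6 = 15+4 = 19
ES_Task 7 = max(EF_Task 2=23, EF_Task 3=20, EF_Task 4=21, EF_Task 5=26, EF_Task 6=19) = 26; EF_Task 7 = 26+5 = 31
Expected project duration μ = 31 days. Critical path: Task 1 → Task 5 → Task 7.

Variance along critical path = 13.444 + 5.444 + 2.778 = 21.667; σ = √21.667 = 4.655 days.
Z = (36 − 31) / 4.655 = 1.074
P(T ≤ 36) = Φ(1.074) ≈ 0.859

0.859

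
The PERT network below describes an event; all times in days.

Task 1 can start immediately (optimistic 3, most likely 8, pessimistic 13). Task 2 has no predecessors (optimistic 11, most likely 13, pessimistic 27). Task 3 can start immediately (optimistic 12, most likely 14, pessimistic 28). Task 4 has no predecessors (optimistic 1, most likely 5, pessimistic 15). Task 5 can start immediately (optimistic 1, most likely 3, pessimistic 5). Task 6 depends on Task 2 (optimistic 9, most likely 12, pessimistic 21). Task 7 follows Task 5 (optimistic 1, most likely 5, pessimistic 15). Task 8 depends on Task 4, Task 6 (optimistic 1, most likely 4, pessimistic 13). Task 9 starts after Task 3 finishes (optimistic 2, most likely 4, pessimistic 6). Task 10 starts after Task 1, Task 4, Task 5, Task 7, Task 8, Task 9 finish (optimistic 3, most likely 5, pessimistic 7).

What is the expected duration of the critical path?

te_Task 1 = (3 + 4·8 + 13)/6 = 48/6 = 8
te_Task 2 = (11 + 4·13 + 27)/6 = 90/6 = 15
te_Task 3 = (12 + 4·14 + 28)/6 = 96/6 = 16
te_Task 4 = (1 + 4·5 + 15)/6 = 36/6 = 6
te_Task 5 = (1 + 4·3 + 5)/6 = 18/6 = 3
te_Task 6 = (9 + 4·12 + 21)/6 = 78/6 = 13
te_Task 7 = (1 + 4·5 + 15)/6 = 36/6 = 6
te_Task 8 = (1 + 4·4 + 13)/6 = 30/6 = 5
te_Task 9 = (2 + 4·4 + 6)/6 = 24/6 = 4
te_Task 10 = (3 + 4·5 + 7)/6 = 30/6 = 5

Forward pass:
ES_Task 1 = 0; EF_Task 1 = 8
ES_Task 2 = 0; EF_Task 2 = 15
ES_Task 3 = 0; EF_Task 3 = 16
ES_Task 4 = 0; EF_Task 4 = 6
ES_Task 5 = 0; EF_Task 5 = 3
ES_Task 6 = 15; EF_Task 6 = 15+13 = 28
ES_Task 7 = 3; EF_Task 7 = 3+6 = 9
ES_Task 8 = max(EF_Task 4=6, EF_Task 6=28) = 28; EF_Task 8 = 28+5 = 33
ES_Task 9 = 16; EF_Task 9 = 16+4 = 20
ES_Task 10 = max(EF_Task 1=8, EF_Task 4=6, EF_Task 5=3, EF_Task 7=9, EF_Task 8=33, EF_Task 9=20) = 33; EF_Task 10 = 33+5 = 38
Expected project duration μ = 38 days. Critical path: Task 2 → Task 6 → Task 8 → Task 10.

38 days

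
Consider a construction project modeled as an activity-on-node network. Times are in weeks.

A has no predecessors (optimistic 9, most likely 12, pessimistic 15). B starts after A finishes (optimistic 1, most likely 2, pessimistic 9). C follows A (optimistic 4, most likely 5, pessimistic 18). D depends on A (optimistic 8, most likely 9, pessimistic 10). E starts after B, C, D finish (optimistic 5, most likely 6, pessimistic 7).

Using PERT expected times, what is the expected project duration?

te_A = (9 + 4·12 + 15)/6 = 72/6 = 12
te_B = (1 + 4·2 + 9)/6 = 18/6 = 3
te_C = (4 + 4·5 + 18)/6 = 42/6 = 7
te_D = (8 + 4·9 + 10)/6 = 54/6 = 9
te_E = (5 + 4·6 + 7)/6 = 36/6 = 6

Forward pass:
ES_A = 0; EF_A = 12
ES_B = 12; EF_B = 12+3 = 15
ES_C = 12; EF_C = 12+7 = 19
ES_D = 12; EF_D = 12+9 = 21
ES_E = max(EF_B=15, EF_C=19, EF_D=21) = 21; EF_E = 21+6 = 27
Expected project duration μ = 27 weeks. Critical path: A → D → E.

27 weeks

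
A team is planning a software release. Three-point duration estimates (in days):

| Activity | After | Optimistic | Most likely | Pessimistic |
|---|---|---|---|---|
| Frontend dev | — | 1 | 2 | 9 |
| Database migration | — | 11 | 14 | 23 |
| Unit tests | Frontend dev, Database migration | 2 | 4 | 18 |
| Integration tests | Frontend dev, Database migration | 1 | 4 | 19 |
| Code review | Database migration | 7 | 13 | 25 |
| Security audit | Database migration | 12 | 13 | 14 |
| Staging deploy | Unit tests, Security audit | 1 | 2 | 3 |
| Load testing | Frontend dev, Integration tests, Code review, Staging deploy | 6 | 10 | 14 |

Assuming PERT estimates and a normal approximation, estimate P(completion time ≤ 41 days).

0.658

te_Frontend dev = (1 + 4·2 + 9)/6 = 18/6 = 3; σ²_Frontend dev = ((9−1)/6)² = 1.778
te_Database migration = (11 + 4·14 + 23)/6 = 90/6 = 15; σ²_Database migration = ((23−11)/6)² = 4.000
te_Unit tests = (2 + 4·4 + 18)/6 = 36/6 = 6; σ²_Unit tests = ((18−2)/6)² = 7.111
te_Integration tests = (1 + 4·4 + 19)/6 = 36/6 = 6; σ²_Integration tests = ((19−1)/6)² = 9.000
te_Code review = (7 + 4·13 + 25)/6 = 84/6 = 14; σ²_Code review = ((25−7)/6)² = 9.000
te_Security audit = (12 + 4·13 + 14)/6 = 78/6 = 13; σ²_Security audit = ((14−12)/6)² = 0.111
te_Staging deploy = (1 + 4·2 + 3)/6 = 12/6 = 2; σ²_Staging deploy = ((3−1)/6)² = 0.111
te_Load testing = (6 + 4·10 + 14)/6 = 60/6 = 10; σ²_Load testing = ((14−6)/6)² = 1.778

Forward pass:
ES_Frontend dev = 0; EF_Frontend dev = 3
ES_Database migration = 0; EF_Database migration = 15
ES_Unit tests = max(EF_Frontend dev=3, EF_Database migration=15) = 15; EF_Unit tests = 15+6 = 21
ES_Integration tests = max(EF_Frontend dev=3, EF_Database migration=15) = 15; EF_Integration tests = 15+6 = 21
ES_Code review = 15; EF_Code review = 15+14 = 29
ES_Security audit = 15; EF_Security audit = 15+13 = 28
ES_Staging deploy = max(EF_Unit tests=21, EF_Security audit=28) = 28; EF_Staging deploy = 28+2 = 30
ES_Load testing = max(EF_Frontend dev=3, EF_Integration tests=21, EF_Code review=29, EF_Staging deploy=30) = 30; EF_Load testing = 30+10 = 40
Expected project duration μ = 40 days. Critical path: Database migration → Security audit → Staging deploy → Load testing.

Variance along critical path = 4.000 + 0.111 + 0.111 + 1.778 = 6.000; σ = √6.000 = 2.449 days.
Z = (41 − 40) / 2.449 = 0.408
P(T ≤ 41) = Φ(0.408) ≈ 0.658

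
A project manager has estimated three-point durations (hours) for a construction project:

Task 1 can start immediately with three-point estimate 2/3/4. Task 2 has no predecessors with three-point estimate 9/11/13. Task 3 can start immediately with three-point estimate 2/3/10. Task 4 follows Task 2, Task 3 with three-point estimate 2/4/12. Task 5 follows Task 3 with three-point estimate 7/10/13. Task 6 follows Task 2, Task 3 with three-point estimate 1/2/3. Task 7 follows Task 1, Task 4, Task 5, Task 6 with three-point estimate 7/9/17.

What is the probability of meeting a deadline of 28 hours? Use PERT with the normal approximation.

te_Task 1 = (2 + 4·3 + 4)/6 = 18/6 = 3; σ²_Task 1 = ((4−2)/6)² = 0.111
te_Task 2 = (9 + 4·11 + 13)/6 = 66/6 = 11; σ²_Task 2 = ((13−9)/6)² = 0.444
te_Task 3 = (2 + 4·3 + 10)/6 = 24/6 = 4; σ²_Task 3 = ((10−2)/6)² = 1.778
te_Task 4 = (2 + 4·4 + 12)/6 = 30/6 = 5; σ²_Task 4 = ((12−2)/6)² = 2.778
te_Task 5 = (7 + 4·10 + 13)/6 = 60/6 = 10; σ²_Task 5 = ((13−7)/6)² = 1.000
te_Task 6 = (1 + 4·2 + 3)/6 = 12/6 = 2; σ²_Task 6 = ((3−1)/6)² = 0.111
te_Task 7 = (7 + 4·9 + 17)/6 = 60/6 = 10; σ²_Task 7 = ((17−7)/6)² = 2.778

Forward pass:
ES_Task 1 = 0; EF_Task 1 = 3
ES_Task 2 = 0; EF_Task 2 = 11
ES_Task 3 = 0; EF_Task 3 = 4
ES_Task 4 = max(EF_Task 2=11, EF_Task 3=4) = 11; EF_Task 4 = 11+5 = 16
ES_Task 5 = 4; EF_Task 5 = 4+10 = 14
ES_Task 6 = max(EF_Task 2=11, EF_Task 3=4) = 11; EF_Task 6 = 11+2 = 13
ES_Task 7 = max(EF_Task 1=3, EF_Task 4=16, EF_Task 5=14, EF_Task 6=13) = 16; EF_Task 7 = 16+10 = 26
Expected project duration μ = 26 hours. Critical path: Task 2 → Task 4 → Task 7.

Variance along critical path = 0.444 + 2.778 + 2.778 = 6.000; σ = √6.000 = 2.449 hours.
Z = (28 − 26) / 2.449 = 0.816
P(T ≤ 28) = Φ(0.816) ≈ 0.793

0.793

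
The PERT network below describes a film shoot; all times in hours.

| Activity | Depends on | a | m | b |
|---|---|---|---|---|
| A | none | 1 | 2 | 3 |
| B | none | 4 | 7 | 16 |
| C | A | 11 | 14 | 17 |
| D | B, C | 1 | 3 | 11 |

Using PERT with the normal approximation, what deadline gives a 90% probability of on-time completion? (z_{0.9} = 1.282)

22.5 hours

te_A = (1 + 4·2 + 3)/6 = 12/6 = 2; σ²_A = ((3−1)/6)² = 0.111
te_B = (4 + 4·7 + 16)/6 = 48/6 = 8; σ²_B = ((16−4)/6)² = 4.000
te_C = (11 + 4·14 + 17)/6 = 84/6 = 14; σ²_C = ((17−11)/6)² = 1.000
te_D = (1 + 4·3 + 11)/6 = 24/6 = 4; σ²_D = ((11−1)/6)² = 2.778

Forward pass:
ES_A = 0; EF_A = 2
ES_B = 0; EF_B = 8
ES_C = 2; EF_C = 2+14 = 16
ES_D = max(EF_B=8, EF_C=16) = 16; EF_D = 16+4 = 20
Expected project duration μ = 20 hours. Critical path: A → C → D.

Variance along critical path = 0.111 + 1.000 + 2.778 = 3.889; σ = 1.972 hours.
D = μ + z·σ = 20 + 1.282·1.972 = 22.5 hours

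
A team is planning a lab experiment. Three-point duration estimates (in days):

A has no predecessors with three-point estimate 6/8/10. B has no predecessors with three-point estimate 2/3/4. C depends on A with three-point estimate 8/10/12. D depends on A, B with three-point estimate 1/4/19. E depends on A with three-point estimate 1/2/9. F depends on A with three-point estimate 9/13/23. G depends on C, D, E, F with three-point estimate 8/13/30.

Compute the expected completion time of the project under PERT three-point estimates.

te_A = (6 + 4·8 + 10)/6 = 48/6 = 8
te_B = (2 + 4·3 + 4)/6 = 18/6 = 3
te_C = (8 + 4·10 + 12)/6 = 60/6 = 10
te_D = (1 + 4·4 + 19)/6 = 36/6 = 6
te_E = (1 + 4·2 + 9)/6 = 18/6 = 3
te_F = (9 + 4·13 + 23)/6 = 84/6 = 14
te_G = (8 + 4·13 + 30)/6 = 90/6 = 15

Forward pass:
ES_A = 0; EF_A = 8
ES_B = 0; EF_B = 3
ES_C = 8; EF_C = 8+10 = 18
ES_D = max(EF_A=8, EF_B=3) = 8; EF_D = 8+6 = 14
ES_E = 8; EF_E = 8+3 = 11
ES_F = 8; EF_F = 8+14 = 22
ES_G = max(EF_C=18, EF_D=14, EF_E=11, EF_F=22) = 22; EF_G = 22+15 = 37
Expected project duration μ = 37 days. Critical path: A → F → G.

37 days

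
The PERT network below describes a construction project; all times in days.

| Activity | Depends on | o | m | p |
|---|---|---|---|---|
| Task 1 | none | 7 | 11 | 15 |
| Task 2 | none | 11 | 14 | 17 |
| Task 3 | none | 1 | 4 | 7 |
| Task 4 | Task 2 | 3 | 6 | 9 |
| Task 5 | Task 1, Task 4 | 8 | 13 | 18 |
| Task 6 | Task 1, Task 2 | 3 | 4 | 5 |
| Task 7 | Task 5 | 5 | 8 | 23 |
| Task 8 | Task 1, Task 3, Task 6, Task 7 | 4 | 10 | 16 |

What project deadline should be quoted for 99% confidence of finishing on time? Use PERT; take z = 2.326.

62.8 days

te_Task 1 = (7 + 4·11 + 15)/6 = 66/6 = 11; σ²_Task 1 = ((15−7)/6)² = 1.778
te_Task 2 = (11 + 4·14 + 17)/6 = 84/6 = 14; σ²_Task 2 = ((17−11)/6)² = 1.000
te_Task 3 = (1 + 4·4 + 7)/6 = 24/6 = 4; σ²_Task 3 = ((7−1)/6)² = 1.000
te_Task 4 = (3 + 4·6 + 9)/6 = 36/6 = 6; σ²_Task 4 = ((9−3)/6)² = 1.000
te_Task 5 = (8 + 4·13 + 18)/6 = 78/6 = 13; σ²_Task 5 = ((18−8)/6)² = 2.778
te_Task 6 = (3 + 4·4 + 5)/6 = 24/6 = 4; σ²_Task 6 = ((5−3)/6)² = 0.111
te_Task 7 = (5 + 4·8 + 23)/6 = 60/6 = 10; σ²_Task 7 = ((23−5)/6)² = 9.000
te_Task 8 = (4 + 4·10 + 16)/6 = 60/6 = 10; σ²_Task 8 = ((16−4)/6)² = 4.000

Forward pass:
ES_Task 1 = 0; EF_Task 1 = 11
ES_Task 2 = 0; EF_Task 2 = 14
ES_Task 3 = 0; EF_Task 3 = 4
ES_Task 4 = 14; EF_Task 4 = 14+6 = 20
ES_Task 5 = max(EF_Task 1=11, EF_Task 4=20) = 20; EF_Task 5 = 20+13 = 33
ES_Task 6 = max(EF_Task 1=11, EF_Task 2=14) = 14; EF_Task 6 = 14+4 = 18
ES_Task 7 = 33; EF_Task 7 = 33+10 = 43
ES_Task 8 = max(EF_Task 1=11, EF_Task 3=4, EF_Task 6=18, EF_Task 7=43) = 43; EF_Task 8 = 43+10 = 53
Expected project duration μ = 53 days. Critical path: Task 2 → Task 4 → Task 5 → Task 7 → Task 8.

Variance along critical path = 1.000 + 1.000 + 2.778 + 9.000 + 4.000 = 17.778; σ = 4.216 days.
D = μ + z·σ = 53 + 2.326·4.216 = 62.8 days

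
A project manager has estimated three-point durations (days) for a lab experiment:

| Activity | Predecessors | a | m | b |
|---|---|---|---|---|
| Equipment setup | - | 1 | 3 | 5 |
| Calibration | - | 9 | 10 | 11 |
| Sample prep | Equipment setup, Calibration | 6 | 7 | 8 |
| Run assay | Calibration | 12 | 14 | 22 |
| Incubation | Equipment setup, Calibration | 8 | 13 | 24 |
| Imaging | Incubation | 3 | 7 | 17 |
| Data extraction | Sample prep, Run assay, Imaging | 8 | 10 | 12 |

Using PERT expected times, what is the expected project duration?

te_Equipment setup = (1 + 4·3 + 5)/6 = 18/6 = 3
te_Calibration = (9 + 4·10 + 11)/6 = 60/6 = 10
te_Sample prep = (6 + 4·7 + 8)/6 = 42/6 = 7
te_Run assay = (12 + 4·14 + 22)/6 = 90/6 = 15
te_Incubation = (8 + 4·13 + 24)/6 = 84/6 = 14
te_Imaging = (3 + 4·7 + 17)/6 = 48/6 = 8
te_Data extraction = (8 + 4·10 + 12)/6 = 60/6 = 10

Forward pass:
ES_Equipment setup = 0; EF_Equipment setup = 3
ES_Calibration = 0; EF_Calibration = 10
ES_Sample prep = max(EF_Equipment setup=3, EF_Calibration=10) = 10; EF_Sample prep = 10+7 = 17
ES_Run assay = 10; EF_Run assay = 10+15 = 25
ES_Incubation = max(EF_Equipment setup=3, EF_Calibration=10) = 10; EF_Incubation = 10+14 = 24
ES_Imaging = 24; EF_Imaging = 24+8 = 32
ES_Data extraction = max(EF_Sample prep=17, EF_Run assay=25, EF_Imaging=32) = 32; EF_Data extraction = 32+10 = 42
Expected project duration μ = 42 days. Critical path: Calibration → Incubation → Imaging → Data extraction.

42 days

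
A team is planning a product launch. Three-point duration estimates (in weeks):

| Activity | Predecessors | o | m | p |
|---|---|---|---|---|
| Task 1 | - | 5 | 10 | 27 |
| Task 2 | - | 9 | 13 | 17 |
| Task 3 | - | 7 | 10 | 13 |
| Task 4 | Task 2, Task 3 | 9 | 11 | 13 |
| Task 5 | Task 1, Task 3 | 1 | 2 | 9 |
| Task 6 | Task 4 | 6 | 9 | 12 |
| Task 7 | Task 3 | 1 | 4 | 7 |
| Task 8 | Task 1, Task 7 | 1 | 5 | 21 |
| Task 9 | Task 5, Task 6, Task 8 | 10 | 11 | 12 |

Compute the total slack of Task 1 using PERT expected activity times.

te_Task 1 = (5 + 4·10 + 27)/6 = 72/6 = 12
te_Task 2 = (9 + 4·13 + 17)/6 = 78/6 = 13
te_Task 3 = (7 + 4·10 + 13)/6 = 60/6 = 10
te_Task 4 = (9 + 4·11 + 13)/6 = 66/6 = 11
te_Task 5 = (1 + 4·2 + 9)/6 = 18/6 = 3
te_Task 6 = (6 + 4·9 + 12)/6 = 54/6 = 9
te_Task 7 = (1 + 4·4 + 7)/6 = 24/6 = 4
te_Task 8 = (1 + 4·5 + 21)/6 = 42/6 = 7
te_Task 9 = (10 + 4·11 + 12)/6 = 66/6 = 11

Forward pass:
ES_Task 1 = 0; EF_Task 1 = 12
ES_Task 2 = 0; EF_Task 2 = 13
ES_Task 3 = 0; EF_Task 3 = 10
ES_Task 4 = max(EF_Task 2=13, EF_Task 3=10) = 13; EF_Task 4 = 13+11 = 24
ES_Task 5 = max(EF_Task 1=12, EF_Task 3=10) = 12; EF_Task 5 = 12+3 = 15
ES_Task 6 = 24; EF_Task 6 = 24+9 = 33
ES_Task 7 = 10; EF_Task 7 = 10+4 = 14
ES_Task 8 = max(EF_Task 1=12, EF_Task 7=14) = 14; EF_Task 8 = 14+7 = 21
ES_Task 9 = max(EF_Task 5=15, EF_Task 6=33, EF_Task 8=21) = 33; EF_Task 9 = 33+11 = 44
Expected project duration μ = 44 weeks. Critical path: Task 2 → Task 4 → Task 6 → Task 9.

Backward pass:
LF_Task 9 = 44; LS_Task 9 = 44−11 = 33
LF_Task 8 = LS_Task 9 = 33; LS_Task 8 = 33−7 = 26
LF_Task 7 = LS_Task 8 = 26; LS_Task 7 = 26−4 = 22
LF_Task 6 = LS_Task 9 = 33; LS_Task 6 = 33−9 = 24
LF_Task 5 = LS_Task 9 = 33; LS_Task 5 = 33−3 = 30
LF_Task 4 = LS_Task 6 = 24; LS_Task 4 = 24−11 = 13
LF_Task 3 = min(LS_Task 4=13, LS_Task 5=30, LS_Task 7=22) = 13; LS_Task 3 = 13−10 = 3
LF_Task 2 = LS_Task 4 = 13; LS_Task 2 = 13−13 = 0
LF_Task 1 = min(LS_Task 5=30, LS_Task 8=26) = 26; LS_Task 1 = 26−12 = 14
Slack_Task 1 = LS_Task 1 − ES_Task 1 = 14 − 0 = 14

14 weeks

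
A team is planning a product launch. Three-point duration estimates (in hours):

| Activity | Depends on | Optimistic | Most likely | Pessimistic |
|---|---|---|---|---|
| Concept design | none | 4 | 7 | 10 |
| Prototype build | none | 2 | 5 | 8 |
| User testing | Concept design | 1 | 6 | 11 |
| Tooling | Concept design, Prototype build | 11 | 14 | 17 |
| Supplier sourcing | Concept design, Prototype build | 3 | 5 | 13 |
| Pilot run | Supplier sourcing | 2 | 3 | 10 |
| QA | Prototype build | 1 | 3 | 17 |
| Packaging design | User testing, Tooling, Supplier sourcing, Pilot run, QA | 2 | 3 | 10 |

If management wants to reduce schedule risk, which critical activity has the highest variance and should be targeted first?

te_Concept design = (4 + 4·7 + 10)/6 = 42/6 = 7; σ²_Concept design = ((10−4)/6)² = 1.000
te_Prototype build = (2 + 4·5 + 8)/6 = 30/6 = 5; σ²_Prototype build = ((8−2)/6)² = 1.000
te_User testing = (1 + 4·6 + 11)/6 = 36/6 = 6; σ²_User testing = ((11−1)/6)² = 2.778
te_Tooling = (11 + 4·14 + 17)/6 = 84/6 = 14; σ²_Tooling = ((17−11)/6)² = 1.000
te_Supplier sourcing = (3 + 4·5 + 13)/6 = 36/6 = 6; σ²_Supplier sourcing = ((13−3)/6)² = 2.778
te_Pilot run = (2 + 4·3 + 10)/6 = 24/6 = 4; σ²_Pilot run = ((10−2)/6)² = 1.778
te_QA = (1 + 4·3 + 17)/6 = 30/6 = 5; σ²_QA = ((17−1)/6)² = 7.111
te_Packaging design = (2 + 4·3 + 10)/6 = 24/6 = 4; σ²_Packaging design = ((10−2)/6)² = 1.778

Forward pass:
ES_Concept design = 0; EF_Concept design = 7
ES_Prototype build = 0; EF_Prototype build = 5
ES_User testing = 7; EF_User testing = 7+6 = 13
ES_Tooling = max(EF_Concept design=7, EF_Prototype build=5) = 7; EF_Tooling = 7+14 = 21
ES_Supplier sourcing = max(EF_Concept design=7, EF_Prototype build=5) = 7; EF_Supplier sourcing = 7+6 = 13
ES_Pilot run = 13; EF_Pilot run = 13+4 = 17
ES_QA = 5; EF_QA = 5+5 = 10
ES_Packaging design = max(EF_User testing=13, EF_Tooling=21, EF_Supplier sourcing=13, EF_Pilot run=17, EF_QA=10) = 21; EF_Packaging design = 21+4 = 25
Expected project duration μ = 25 hours. Critical path: Concept design → Tooling → Packaging design.

Variances on critical path: σ²_Concept design=1.000, σ²_Tooling=1.000, σ²_Packaging design=1.778.
Largest is σ²_Packaging design = 1.778.

Packaging design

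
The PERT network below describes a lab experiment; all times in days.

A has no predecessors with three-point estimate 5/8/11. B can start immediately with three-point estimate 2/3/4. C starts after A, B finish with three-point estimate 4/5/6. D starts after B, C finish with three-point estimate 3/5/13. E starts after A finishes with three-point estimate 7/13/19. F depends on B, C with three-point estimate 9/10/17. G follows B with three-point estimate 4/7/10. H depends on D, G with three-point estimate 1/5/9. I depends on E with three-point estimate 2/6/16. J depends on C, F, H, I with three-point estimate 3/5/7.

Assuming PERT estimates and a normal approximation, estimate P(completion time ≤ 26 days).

0.017

te_A = (5 + 4·8 + 11)/6 = 48/6 = 8; σ²_A = ((11−5)/6)² = 1.000
te_B = (2 + 4·3 + 4)/6 = 18/6 = 3; σ²_B = ((4−2)/6)² = 0.111
te_C = (4 + 4·5 + 6)/6 = 30/6 = 5; σ²_C = ((6−4)/6)² = 0.111
te_D = (3 + 4·5 + 13)/6 = 36/6 = 6; σ²_D = ((13−3)/6)² = 2.778
te_E = (7 + 4·13 + 19)/6 = 78/6 = 13; σ²_E = ((19−7)/6)² = 4.000
te_F = (9 + 4·10 + 17)/6 = 66/6 = 11; σ²_F = ((17−9)/6)² = 1.778
te_G = (4 + 4·7 + 10)/6 = 42/6 = 7; σ²_G = ((10−4)/6)² = 1.000
te_H = (1 + 4·5 + 9)/6 = 30/6 = 5; σ²_H = ((9−1)/6)² = 1.778
te_I = (2 + 4·6 + 16)/6 = 42/6 = 7; σ²_I = ((16−2)/6)² = 5.444
te_J = (3 + 4·5 + 7)/6 = 30/6 = 5; σ²_J = ((7−3)/6)² = 0.444

Forward pass:
ES_A = 0; EF_A = 8
ES_B = 0; EF_B = 3
ES_C = max(EF_A=8, EF_B=3) = 8; EF_C = 8+5 = 13
ES_D = max(EF_B=3, EF_C=13) = 13; EF_D = 13+6 = 19
ES_E = 8; EF_E = 8+13 = 21
ES_F = max(EF_B=3, EF_C=13) = 13; EF_F = 13+11 = 24
ES_G = 3; EF_G = 3+7 = 10
ES_H = max(EF_D=19, EF_G=10) = 19; EF_H = 19+5 = 24
ES_I = 21; EF_I = 21+7 = 28
ES_J = max(EF_C=13, EF_F=24, EF_H=24, EF_I=28) = 28; EF_J = 28+5 = 33
Expected project duration μ = 33 days. Critical path: A → E → I → J.

Variance along critical path = 1.000 + 4.000 + 5.444 + 0.444 = 10.889; σ = √10.889 = 3.300 days.
Z = (26 − 33) / 3.300 = -2.121
P(T ≤ 26) = Φ(-2.121) ≈ 0.017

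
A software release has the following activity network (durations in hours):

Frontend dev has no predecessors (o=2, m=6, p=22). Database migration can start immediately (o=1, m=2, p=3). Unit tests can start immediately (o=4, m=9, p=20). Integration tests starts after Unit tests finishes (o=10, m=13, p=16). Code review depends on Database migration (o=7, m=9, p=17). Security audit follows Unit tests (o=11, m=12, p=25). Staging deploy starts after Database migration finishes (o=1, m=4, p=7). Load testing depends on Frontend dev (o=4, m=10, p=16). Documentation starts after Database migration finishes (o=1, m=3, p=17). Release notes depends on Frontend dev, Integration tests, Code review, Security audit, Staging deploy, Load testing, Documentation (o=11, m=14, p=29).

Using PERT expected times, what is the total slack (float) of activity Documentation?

te_Frontend dev = (2 + 4·6 + 22)/6 = 48/6 = 8
te_Database migration = (1 + 4·2 + 3)/6 = 12/6 = 2
te_Unit tests = (4 + 4·9 + 20)/6 = 60/6 = 10
te_Integration tests = (10 + 4·13 + 16)/6 = 78/6 = 13
te_Code review = (7 + 4·9 + 17)/6 = 60/6 = 10
te_Security audit = (11 + 4·12 + 25)/6 = 84/6 = 14
te_Staging deploy = (1 + 4·4 + 7)/6 = 24/6 = 4
te_Load testing = (4 + 4·10 + 16)/6 = 60/6 = 10
te_Documentation = (1 + 4·3 + 17)/6 = 30/6 = 5
te_Release notes = (11 + 4·14 + 29)/6 = 96/6 = 16

Forward pass:
ES_Frontend dev = 0; EF_Frontend dev = 8
ES_Database migration = 0; EF_Database migration = 2
ES_Unit tests = 0; EF_Unit tests = 10
ES_Integration tests = 10; EF_Integration tests = 10+13 = 23
ES_Code review = 2; EF_Code review = 2+10 = 12
ES_Security audit = 10; EF_Security audit = 10+14 = 24
ES_Staging deploy = 2; EF_Staging deploy = 2+4 = 6
ES_Load testing = 8; EF_Load testing = 8+10 = 18
ES_Documentation = 2; EF_Documentation = 2+5 = 7
ES_Release notes = max(EF_Frontend dev=8, EF_Integration tests=23, EF_Code review=12, EF_Security audit=24, EF_Staging deploy=6, EF_Load testing=18, EF_Documentation=7) = 24; EF_Release notes = 24+16 = 40
Expected project duration μ = 40 hours. Critical path: Unit tests → Security audit → Release notes.

Backward pass:
LF_Release notes = 40; LS_Release notes = 40−16 = 24
LF_Documentation = LS_Release notes = 24; LS_Documentation = 24−5 = 19
LF_Load testing = LS_Release notes = 24; LS_Load testing = 24−10 = 14
LF_Staging deploy = LS_Release notes = 24; LS_Staging deploy = 24−4 = 20
LF_Security audit = LS_Release notes = 24; LS_Security audit = 24−14 = 10
LF_Code review = LS_Release notes = 24; LS_Code review = 24−10 = 14
LF_Integration tests = LS_Release notes = 24; LS_Integration tests = 24−13 = 11
LF_Unit tests = min(LS_Integration tests=11, LS_Security audit=10) = 10; LS_Unit tests = 10−10 = 0
LF_Database migration = min(LS_Code review=14, LS_Staging deploy=20, LS_Documentation=19) = 14; LS_Database migration = 14−2 = 12
LF_Frontend dev = min(LS_Load testing=14, LS_Release notes=24) = 14; LS_Frontend dev = 14−8 = 6
Slack_Documentation = LS_Documentation − ES_Documentation = 19 − 2 = 17

17 hours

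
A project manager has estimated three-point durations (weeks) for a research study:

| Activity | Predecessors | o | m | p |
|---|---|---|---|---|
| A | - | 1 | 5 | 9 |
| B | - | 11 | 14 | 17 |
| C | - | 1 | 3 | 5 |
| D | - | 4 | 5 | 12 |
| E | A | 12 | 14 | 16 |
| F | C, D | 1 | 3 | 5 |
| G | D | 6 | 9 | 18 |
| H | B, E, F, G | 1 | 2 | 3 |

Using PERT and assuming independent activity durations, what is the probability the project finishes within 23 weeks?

0.905

te_A = (1 + 4·5 + 9)/6 = 30/6 = 5; σ²_A = ((9−1)/6)² = 1.778
te_B = (11 + 4·14 + 17)/6 = 84/6 = 14; σ²_B = ((17−11)/6)² = 1.000
te_C = (1 + 4·3 + 5)/6 = 18/6 = 3; σ²_C = ((5−1)/6)² = 0.444
te_D = (4 + 4·5 + 12)/6 = 36/6 = 6; σ²_D = ((12−4)/6)² = 1.778
te_E = (12 + 4·14 + 16)/6 = 84/6 = 14; σ²_E = ((16−12)/6)² = 0.444
te_F = (1 + 4·3 + 5)/6 = 18/6 = 3; σ²_F = ((5−1)/6)² = 0.444
te_G = (6 + 4·9 + 18)/6 = 60/6 = 10; σ²_G = ((18−6)/6)² = 4.000
te_H = (1 + 4·2 + 3)/6 = 12/6 = 2; σ²_H = ((3−1)/6)² = 0.111

Forward pass:
ES_A = 0; EF_A = 5
ES_B = 0; EF_B = 14
ES_C = 0; EF_C = 3
ES_D = 0; EF_D = 6
ES_E = 5; EF_E = 5+14 = 19
ES_F = max(EF_C=3, EF_D=6) = 6; EF_F = 6+3 = 9
ES_G = 6; EF_G = 6+10 = 16
ES_H = max(EF_B=14, EF_E=19, EF_F=9, EF_G=16) = 19; EF_H = 19+2 = 21
Expected project duration μ = 21 weeks. Critical path: A → E → H.

Variance along critical path = 1.778 + 0.444 + 0.111 = 2.333; σ = √2.333 = 1.528 weeks.
Z = (23 − 21) / 1.528 = 1.309
P(T ≤ 23) = Φ(1.309) ≈ 0.905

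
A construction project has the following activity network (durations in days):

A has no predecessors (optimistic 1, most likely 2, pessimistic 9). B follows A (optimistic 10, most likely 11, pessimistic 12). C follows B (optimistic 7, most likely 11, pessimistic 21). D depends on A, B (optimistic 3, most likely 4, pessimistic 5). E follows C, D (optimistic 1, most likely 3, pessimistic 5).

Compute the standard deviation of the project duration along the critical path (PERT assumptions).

te_A = (1 + 4·2 + 9)/6 = 18/6 = 3; σ²_A = ((9−1)/6)² = 1.778
te_B = (10 + 4·11 + 12)/6 = 66/6 = 11; σ²_B = ((12−10)/6)² = 0.111
te_C = (7 + 4·11 + 21)/6 = 72/6 = 12; σ²_C = ((21−7)/6)² = 5.444
te_D = (3 + 4·4 + 5)/6 = 24/6 = 4; σ²_D = ((5−3)/6)² = 0.111
te_E = (1 + 4·3 + 5)/6 = 18/6 = 3; σ²_E = ((5−1)/6)² = 0.444

Forward pass:
ES_A = 0; EF_A = 3
ES_B = 3; EF_B = 3+11 = 14
ES_C = 14; EF_C = 14+12 = 26
ES_D = max(EF_A=3, EF_B=14) = 14; EF_D = 14+4 = 18
ES_E = max(EF_C=26, EF_D=18) = 26; EF_E = 26+3 = 29
Expected project duration μ = 29 days. Critical path: A → B → C → E.

Variance along critical path = 1.778 + 0.111 + 5.444 + 0.444 = 7.778
σ = √7.778 = 2.789 days

2.79 days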